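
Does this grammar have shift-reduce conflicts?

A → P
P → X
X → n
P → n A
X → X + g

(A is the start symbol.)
Yes — I3: [P → X .] vs [X → X . + g]; I4: [X → n .] vs [P → . n A]

A shift-reduce conflict occurs when an LR(0) state has both:
  - a complete (reduce) item [A → α .] (dot at the end), and
  - a shift item [B → β . c γ] (dot before a terminal).

Augment with A' → A and build the canonical LR(0) collection (I0 = CLOSURE({[A' → . A]}), then GOTO on every symbol after a dot until no new states appear). It has 8 states:
  I0: { [A → . P], [A' → . A], [P → . X], [P → . n A], [X → . X + g], [X → . n] }  — shift
  I1: { [A' → A .] }  — accept
  I2: { [A → P .] }  — reduce
  I3: { [P → X .], [X → X . + g] }  — shift, reduce
  I4: { [A → . P], [P → . X], [P → . n A], [P → n . A], [X → . X + g], [X → . n], [X → n .] }  — shift, reduce
  I5: { [P → n A .] }  — reduce
  I6: { [X → X + . g] }  — shift
  I7: { [X → X + g .] }  — reduce

I3 contains reduce item [P → X .] and shift item [X → X . + g] — shift-reduce conflict.
I4 contains reduce item [X → n .] and shift items [P → . n A], [X → . n] — shift-reduce conflict.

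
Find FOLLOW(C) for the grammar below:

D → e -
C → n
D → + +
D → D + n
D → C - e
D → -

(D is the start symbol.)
To compute FOLLOW(C), find every occurrence of C on a right-hand side N → α C β: add FIRST(β) \ {ε}, and if β is empty or nullable also add FOLLOW(N). Iterate to a fixed point.

In D → C - e: C is followed by '-' e, add FIRST('-' e) \ {ε} = { '-' }

Taking the union: FOLLOW(C) = { '-' }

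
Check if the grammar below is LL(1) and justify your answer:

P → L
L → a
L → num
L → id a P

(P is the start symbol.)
Yes, the grammar is LL(1).

A grammar is LL(1) if for each non-terminal N with multiple productions, the predict sets of those productions are pairwise disjoint, where PREDICT(N → α) = (FIRST(α) \ {ε}) ∪ (FOLLOW(N) if α ⇒* ε).

For L:
  PREDICT(L → a) = { 'a' }
  PREDICT(L → num) = { 'num' }
  PREDICT(L → id a P) = { 'id' }
P has a single production, so nothing to check there.

All predict sets are disjoint. The grammar IS LL(1).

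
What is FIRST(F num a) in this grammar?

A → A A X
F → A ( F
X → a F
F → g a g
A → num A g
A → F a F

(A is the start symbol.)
FIRST sets of the non-terminals involved (from the grammar, by fixed-point iteration):
  FIRST(F) = { 'g', 'num' }

To compute FIRST(F num a), process the symbols left to right:
Symbol F is a non-terminal. Add FIRST(F) \ {ε} = { 'g', 'num' }
F is not nullable (ε ∉ FIRST(F)), so stop here.
FIRST(F num a) = { 'g', 'num' }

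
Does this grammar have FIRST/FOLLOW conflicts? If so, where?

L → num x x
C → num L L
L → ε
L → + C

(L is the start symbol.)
A FIRST/FOLLOW conflict occurs when a non-terminal N has a nullable alternative N → β (β ⇒* ε) and another alternative N → α with FIRST(α) ∩ FOLLOW(N) ≠ ∅: on such a lookahead the parser cannot decide between expanding α and letting N vanish via β.

Nullable non-terminals: L.

L: nullable alternative(s) L → ε; FOLLOW(L) = { $, '+', 'num' }
  L → num x x: FIRST \ {ε} = { 'num' } — overlaps FOLLOW(L) on { 'num' }: CONFLICT
  L → ε: FIRST \ {ε} = { } — this is the only nullable alternative, skip
  L → + C: FIRST \ {ε} = { '+' } — overlaps FOLLOW(L) on { '+' }: CONFLICT

C has no nullable alternative, so no FIRST/FOLLOW check is needed there.

So the grammar has 2 FIRST/FOLLOW conflicts (marked CONFLICT above).

Answer: Yes. L → num x x with FOLLOW(L) on { 'num' }; L → '+' C with FOLLOW(L) on { '+' }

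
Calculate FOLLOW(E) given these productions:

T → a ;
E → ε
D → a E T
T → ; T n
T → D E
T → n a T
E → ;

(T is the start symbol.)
{ $, ';', 'a', 'n' }

To compute FOLLOW(E), find every occurrence of E on a right-hand side N → α E β: add FIRST(β) \ {ε}, and if β is empty or nullable also add FOLLOW(N). Iterate to a fixed point.

In D → a E T: E is followed by T, add FIRST(T) \ {ε} = { ';', 'a', 'n' }
In T → D E: E is at the end, add FOLLOW(T)

The FOLLOW sets referred to above (computed the same way, to a fixed point):
  FOLLOW(T) = { $, ';', 'n' }

Taking the union: FOLLOW(E) = { $, ';', 'a', 'n' }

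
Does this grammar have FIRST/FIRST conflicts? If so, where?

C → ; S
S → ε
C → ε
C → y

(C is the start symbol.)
No FIRST/FIRST conflicts.

Productions for C:
  C → ; S: FIRST = { ';' }
  C → ε: FIRST = { ε }
  C → y: FIRST = { 'y' }
S has only one production, so no FIRST/FIRST conflict is possible there.

All alternatives of each non-terminal have pairwise disjoint FIRST sets.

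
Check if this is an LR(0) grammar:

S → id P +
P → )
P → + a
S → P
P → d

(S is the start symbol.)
A grammar is LR(0) if no state in the canonical LR(0) collection has:
  - both a shift item (dot before a terminal) and a complete item (shift-reduce conflict), or
  - two or more complete items (reduce-reduce conflict; the accept item [S' → S .] counts as a complete item here).

Augment with S' → S and build the canonical LR(0) collection (I0 = CLOSURE({[S' → . S]}), then GOTO on every symbol after a dot until no new states appear). It has 10 states:
  I0: { [P → . )], [P → . + a], [P → . d], [S → . P], [S → . id P +], [S' → . S] }  — shift
  I1: { [P → ) .] }  — reduce
  I2: { [P → + . a] }  — shift
  I3: { [S → P .] }  — reduce
  I4: { [S' → S .] }  — accept
  I5: { [P → d .] }  — reduce
  I6: { [P → . )], [P → . + a], [P → . d], [S → id . P +] }  — shift
  I7: { [S → id P . +] }  — shift
  I8: { [S → id P + .] }  — reduce
  I9: { [P → + a .] }  — reduce

Every state is either a pure shift/goto state or contains exactly one complete item and nothing to shift — no conflicts. The grammar is LR(0).

Answer: Yes, the grammar is LR(0)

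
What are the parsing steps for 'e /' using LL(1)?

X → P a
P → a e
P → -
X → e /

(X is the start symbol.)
LL(1) parsing maintains a stack (initially the start symbol over $) and the input. At each step: if the stack top is a terminal, match it against the current input token; if it is a non-terminal N, replace it with the RHS of M[N, lookahead] (the unique production whose predict set contains the lookahead).

Stack is shown with the top on the left.

Stack  Input  Action
--------------------
X $    e / $  output X → e /
e / $  e / $  match 'e'
/ $    / $    match '/'
$      $      accept

The string is accepted.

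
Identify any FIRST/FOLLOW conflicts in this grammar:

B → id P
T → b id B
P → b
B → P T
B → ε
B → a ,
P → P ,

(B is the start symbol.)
A FIRST/FOLLOW conflict occurs when a non-terminal N has a nullable alternative N → β (β ⇒* ε) and another alternative N → α with FIRST(α) ∩ FOLLOW(N) ≠ ∅: on such a lookahead the parser cannot decide between expanding α and letting N vanish via β.

Nullable non-terminals: B.
FIRST sets used below: FIRST(P) = { 'b' }

B: nullable alternative(s) B → ε; FOLLOW(B) = { $ }
  B → id P: FIRST \ {ε} = { 'id' } — disjoint from FOLLOW(B)
  B → P T: FIRST \ {ε} = { 'b' } — disjoint from FOLLOW(B)
  B → ε: FIRST \ {ε} = { } — this is the only nullable alternative, skip
  B → a ,: FIRST \ {ε} = { 'a' } — disjoint from FOLLOW(B)

P, T have no nullable alternative, so no FIRST/FOLLOW check is needed there.

No FIRST/FOLLOW conflicts found.

Answer: No FIRST/FOLLOW conflicts.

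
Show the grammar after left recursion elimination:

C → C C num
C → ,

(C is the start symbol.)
C → , C'
C' → C num C'
C' → ε

C is directly left-recursive. The standard transformation for
  A → A α₁ | ... | A α_m | β₁ | ... | β_n
is
  A  → β₁ A' | ... | β_n A'
  A' → α₁ A' | ... | α_m A' | ε

C → , becomes C → , C'
C → C C num becomes C' → C num C'
Add C' → ε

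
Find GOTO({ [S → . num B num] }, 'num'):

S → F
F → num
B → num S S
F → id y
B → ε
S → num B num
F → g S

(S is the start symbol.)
{ [B → . num S S], [B → .], [S → num . B num] }

GOTO(I, 'num') = CLOSURE({ [A → αX.β] : [A → α.Xβ] ∈ I, X = 'num' })

Items with dot before 'num', with the dot advanced:
  [S → . num B num] → [S → num . B num]
Closure of the advanced items:
  [S → num . B num] has the dot before B: add [B → . num S S], [B → .]

GOTO = { [B → . num S S], [B → .], [S → num . B num] }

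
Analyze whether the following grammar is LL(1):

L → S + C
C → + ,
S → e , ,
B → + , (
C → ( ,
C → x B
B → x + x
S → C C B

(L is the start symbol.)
Yes, the grammar is LL(1).

A grammar is LL(1) if for each non-terminal N with multiple productions, the predict sets of those productions are pairwise disjoint, where PREDICT(N → α) = (FIRST(α) \ {ε}) ∪ (FOLLOW(N) if α ⇒* ε).

Relevant sets:
  FIRST(C) = { '(', '+', 'x' }

For C:
  PREDICT(C → '+' ',') = { '+' }
  PREDICT(C → '(' ',') = { '(' }
  PREDICT(C → x B) = { 'x' }
For S:
  PREDICT(S → e ',' ',') = { 'e' }
  PREDICT(S → C C B) = { '(', '+', 'x' }
For B:
  PREDICT(B → '+' ',' '(') = { '+' }
  PREDICT(B → x '+' x) = { 'x' }
L has a single production, so nothing to check there.

All predict sets are disjoint. The grammar IS LL(1).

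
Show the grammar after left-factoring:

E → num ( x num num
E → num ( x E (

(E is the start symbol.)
E → num ( x E'
E' → num num
E' → E (

Left-factoring transforms A → αβ₁ | αβ₂ into A → αA' and A' → β₁ | β₂
(α is the longest common prefix among the alternatives). Repeat until
no nonterminal has two alternatives with a common prefix.

Round 1: E has alternatives sharing prefix 'num ( x'. Introduce E': E → num ( x E'
  Add: E' → num num
  Add: E' → E (

No remaining common prefixes — done.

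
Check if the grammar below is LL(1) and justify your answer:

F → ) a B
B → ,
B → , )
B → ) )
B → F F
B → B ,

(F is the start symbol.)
A grammar is LL(1) if for each non-terminal N with multiple productions, the predict sets of those productions are pairwise disjoint, where PREDICT(N → α) = (FIRST(α) \ {ε}) ∪ (FOLLOW(N) if α ⇒* ε).

Relevant sets:
  FIRST(F) = { ')' }
  FIRST(B) = { ')', ',' }

For B:
  PREDICT(B → ',') = { ',' }
  PREDICT(B → ',' ')') = { ',' }
  PREDICT(B → ')' ')') = { ')' }
  PREDICT(B → F F) = { ')' }
  PREDICT(B → B ',') = { ')', ',' }
F has a single production, so nothing to check there.

Conflict found: Predict set conflict for B: { ',' }
The grammar is NOT LL(1).

Answer: No. Predict set conflict for B: { ',' }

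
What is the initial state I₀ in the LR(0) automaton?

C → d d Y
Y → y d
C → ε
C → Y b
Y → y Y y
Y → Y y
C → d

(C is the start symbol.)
{ [C → . Y b], [C → . d d Y], [C → . d], [C → .], [C' → . C], [Y → . Y y], [Y → . y Y y], [Y → . y d] }

First, augment the grammar with C' → C
I₀ = CLOSURE({ [C' → . C] }):
  [C' → . C] has the dot before C: add [C → . d d Y], [C → .], [C → . Y b], [C → . d]
  [C → . Y b] has the dot before Y: add [Y → . y d], [Y → . y Y y], [Y → . Y y]
No further items can be added.

I₀ = { [C → . Y b], [C → . d d Y], [C → . d], [C → .], [C' → . C], [Y → . Y y], [Y → . y Y y], [Y → . y d] }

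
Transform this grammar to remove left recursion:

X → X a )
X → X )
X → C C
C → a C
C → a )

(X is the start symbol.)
X is directly left-recursive. The standard transformation for
  A → A α₁ | ... | A α_m | β₁ | ... | β_n
is
  A  → β₁ A' | ... | β_n A'
  A' → α₁ A' | ... | α_m A' | ε

X → C C becomes X → C C X'
X → X a ) becomes X' → a ) X'
X → X ) becomes X' → ) X'
Add X' → ε

Productions for other non-terminals are unchanged:
  C → a C
  C → a )

Resulting grammar:
X → C C X'
X' → a ) X'
X' → ) X'
X' → ε
C → a C
C → a )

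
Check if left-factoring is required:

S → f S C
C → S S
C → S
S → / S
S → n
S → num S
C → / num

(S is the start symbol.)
Left-factoring is needed when two productions for the same non-terminal
share a common prefix on the right-hand side.

Productions for S:
  S → f S C
  S → / S
  S → n
  S → num S
Productions for C:
  C → S S
  C → S
  C → / num

Found common prefix 'S' in productions for C

Answer: Yes, C has productions with common prefix 'S'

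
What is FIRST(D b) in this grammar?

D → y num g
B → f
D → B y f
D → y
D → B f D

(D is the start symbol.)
FIRST sets of the non-terminals involved (from the grammar, by fixed-point iteration):
  FIRST(D) = { 'f', 'y' }

To compute FIRST(D b), process the symbols left to right:
Symbol D is a non-terminal. Add FIRST(D) \ {ε} = { 'f', 'y' }
D is not nullable (ε ∉ FIRST(D)), so stop here.
FIRST(D b) = { 'f', 'y' }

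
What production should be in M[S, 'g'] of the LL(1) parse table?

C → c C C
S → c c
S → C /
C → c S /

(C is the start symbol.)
To find M[S, 'g'], we find productions for S where 'g' is in the predict set (PREDICT(N → α) = (FIRST(α) \ {ε}) ∪ (FOLLOW(N) if α ⇒* ε)).

Relevant sets:
  FIRST(C) = { 'c' }

S → c c: PREDICT = { 'c' }
S → C /: PREDICT = { 'c' }

M[S, 'g'] is empty (no production applies)

Answer: Empty (error entry)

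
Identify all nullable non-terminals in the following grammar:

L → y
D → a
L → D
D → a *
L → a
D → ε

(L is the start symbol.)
{ 'D', 'L' }

A non-terminal is nullable if it can derive ε (the empty string): either it has an ε-production, or it has a production whose right-hand side consists entirely of nullable non-terminals.

ε-productions: D → ε
So D is immediately nullable.
L → D: every symbol on the right is nullable, so L is nullable too.
Every non-terminal is now nullable.
Nullable = { 'D', 'L' }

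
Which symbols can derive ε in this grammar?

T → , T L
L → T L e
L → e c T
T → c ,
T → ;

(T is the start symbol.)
None

A non-terminal is nullable if it can derive ε (the empty string): either it has an ε-production, or it has a production whose right-hand side consists entirely of nullable non-terminals.

There are no ε-productions, so no non-terminal can derive ε.
No non-terminals are nullable.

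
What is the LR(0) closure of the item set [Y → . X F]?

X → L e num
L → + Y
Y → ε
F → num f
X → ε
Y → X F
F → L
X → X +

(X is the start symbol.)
{ [L → . + Y], [X → . L e num], [X → . X +], [X → .], [Y → . X F] }

Start with: [Y → . X F]
  [Y → . X F] has the dot before X: add [X → . L e num], [X → .], [X → . X +]
  [X → . L e num] has the dot before L: add [L → . + Y]
No further items can be added.

CLOSURE = { [L → . + Y], [X → . L e num], [X → . X +], [X → .], [Y → . X F] }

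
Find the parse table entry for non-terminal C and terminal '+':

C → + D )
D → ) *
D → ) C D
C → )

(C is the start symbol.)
To find M[C, '+'], we find productions for C where '+' is in the predict set (PREDICT(N → α) = (FIRST(α) \ {ε}) ∪ (FOLLOW(N) if α ⇒* ε)).

C → + D ): PREDICT = { '+' }
  '+' is in predict set, so this production goes in M[C, '+']
C → ): PREDICT = { ')' }

M[C, '+'] = C → + D )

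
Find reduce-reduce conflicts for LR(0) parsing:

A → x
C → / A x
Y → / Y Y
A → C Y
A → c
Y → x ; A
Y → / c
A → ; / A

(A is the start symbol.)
No reduce-reduce conflicts

A reduce-reduce conflict occurs when an LR(0) state has two complete items [A → α .] and [B → β .] — both call for a reduction, and with no lookahead the parser cannot choose between them.

Augment with A' → A and build the canonical LR(0) collection (I0 = CLOSURE({[A' → . A]}), then GOTO on every symbol after a dot until no new states appear). It has 19 states:
  I0: { [A → . ; / A], [A → . C Y], [A → . c], [A → . x], [A' → . A], [C → . / A x] }  — shift
  I1: { [A → . ; / A], [A → . C Y], [A → . c], [A → . x], [C → . / A x], [C → / . A x] }  — shift
  I2: { [A → ; . / A] }  — shift
  I3: { [A' → A .] }  — accept
  I4: { [A → C . Y], [Y → . / Y Y], [Y → . / c], [Y → . x ; A] }  — shift
  I5: { [A → c .] }  — reduce
  I6: { [A → x .] }  — reduce
  I7: { [Y → . / Y Y], [Y → . / c], [Y → . x ; A], [Y → / . Y Y], [Y → / . c] }  — shift
  I8: { [A → C Y .] }  — reduce
  I9: { [Y → x . ; A] }  — shift
  I10: { [A → . ; / A], [A → . C Y], [A → . c], [A → . x], [C → . / A x], [Y → x ; . A] }  — shift
  I11: { [Y → x ; A .] }  — reduce
  I12: { [Y → . / Y Y], [Y → . / c], [Y → . x ; A], [Y → / Y . Y] }  — shift
  I13: { [Y → / c .] }  — reduce
  I14: { [Y → / Y Y .] }  — reduce
  I15: { [A → . ; / A], [A → . C Y], [A → . c], [A → . x], [A → ; / . A], [C → . / A x] }  — shift
  I16: { [A → ; / A .] }  — reduce
  I17: { [C → / A . x] }  — shift
  I18: { [C → / A x .] }  — reduce

No state contains more than one complete item.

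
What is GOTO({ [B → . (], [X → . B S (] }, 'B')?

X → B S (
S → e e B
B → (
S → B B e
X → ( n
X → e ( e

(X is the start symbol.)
GOTO(I, 'B') = CLOSURE({ [A → αX.β] : [A → α.Xβ] ∈ I, X = 'B' })

Items with dot before 'B', with the dot advanced:
  [X → . B S (] → [X → B . S (]
Closure of the advanced items:
  [X → B . S (] has the dot before S: add [S → . e e B], [S → . B B e]
  [S → . B B e] has the dot before B: add [B → . (]

GOTO = { [B → . (], [S → . B B e], [S → . e e B], [X → B . S (] }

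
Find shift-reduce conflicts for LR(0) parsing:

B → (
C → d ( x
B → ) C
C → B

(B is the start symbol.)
No shift-reduce conflicts

Augment with B' → B and build the canonical LR(0) collection (I0 = CLOSURE({[B' → . B]}), then GOTO on every symbol after a dot until no new states appear). It has 9 states:
  I0: { [B → . (], [B → . ) C], [B' → . B] }  — shift
  I1: { [B → ( .] }  — reduce
  I2: { [B → ) . C], [B → . (], [B → . ) C], [C → . B], [C → . d ( x] }  — shift
  I3: { [B' → B .] }  — accept
  I4: { [C → B .] }  — reduce
  I5: { [B → ) C .] }  — reduce
  I6: { [C → d . ( x] }  — shift
  I7: { [C → d ( . x] }  — shift
  I8: { [C → d ( x .] }  — reduce

No state contains both a complete item and a shift item.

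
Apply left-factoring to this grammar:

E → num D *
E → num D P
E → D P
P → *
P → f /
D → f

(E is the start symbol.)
E → num D E'
E' → *
E' → P
E → D P
P → *
P → f /
D → f

Left-factoring transforms A → αβ₁ | αβ₂ into A → αA' and A' → β₁ | β₂
(α is the longest common prefix among the alternatives). Repeat until
no nonterminal has two alternatives with a common prefix.

Round 1: E has alternatives sharing prefix 'num D'. Introduce E': E → num D E'
  Add: E' → *
  Add: E' → P

No remaining common prefixes — done.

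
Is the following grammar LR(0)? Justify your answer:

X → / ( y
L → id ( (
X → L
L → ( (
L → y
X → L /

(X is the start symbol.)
A grammar is LR(0) if no state in the canonical LR(0) collection has:
  - both a shift item (dot before a terminal) and a complete item (shift-reduce conflict), or
  - two or more complete items (reduce-reduce conflict; the accept item [X' → X .] counts as a complete item here).

Augment with X' → X and build the canonical LR(0) collection (I0 = CLOSURE({[X' → . X]}), then GOTO on every symbol after a dot until no new states appear). It has 13 states:
  I0: { [L → . ( (], [L → . id ( (], [L → . y], [X → . / ( y], [X → . L /], [X → . L], [X' → . X] }  — shift
  I1: { [L → ( . (] }  — shift
  I2: { [X → / . ( y] }  — shift
  I3: { [X → L . /], [X → L .] }  — shift, reduce
  I4: { [X' → X .] }  — accept
  I5: { [L → id . ( (] }  — shift
  I6: { [L → y .] }  — reduce
  I7: { [L → id ( . (] }  — shift
  I8: { [L → id ( ( .] }  — reduce
  I9: { [X → L / .] }  — reduce
  I10: { [X → / ( . y] }  — shift
  I11: { [X → / ( y .] }  — reduce
  I12: { [L → ( ( .] }  — reduce

Conflict in state I3:
  Shift-reduce conflict between [X → L .] and [X → L . /]
So the grammar is NOT LR(0).

Answer: No. Shift-reduce conflict between [X → L .] and [X → L . /]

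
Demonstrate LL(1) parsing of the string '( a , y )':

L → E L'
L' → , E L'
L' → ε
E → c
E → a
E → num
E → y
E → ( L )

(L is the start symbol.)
LL(1) parsing maintains a stack (initially the start symbol over $) and the input. At each step: if the stack top is a terminal, match it against the current input token; if it is a non-terminal N, replace it with the RHS of M[N, lookahead] (the unique production whose predict set contains the lookahead).

Stack is shown with the top on the left.

Stack          Input        Action
----------------------------------
L $            ( a , y ) $  output L → E L'
E L' $         ( a , y ) $  output E → ( L )
( L ) L' $     ( a , y ) $  match '('
L ) L' $       a , y ) $    output L → E L'
E L' ) L' $    a , y ) $    output E → a
a L' ) L' $    a , y ) $    match 'a'
L' ) L' $      , y ) $      output L' → , E L'
, E L' ) L' $  , y ) $      match ','
E L' ) L' $    y ) $        output E → y
y L' ) L' $    y ) $        match 'y'
L' ) L' $      ) $          output L' → ε
) L' $         ) $          match ')'
L' $           $            output L' → ε
$              $            accept

The string is accepted.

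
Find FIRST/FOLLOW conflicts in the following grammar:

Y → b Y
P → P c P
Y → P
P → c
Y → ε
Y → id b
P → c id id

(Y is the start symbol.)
A FIRST/FOLLOW conflict occurs when a non-terminal N has a nullable alternative N → β (β ⇒* ε) and another alternative N → α with FIRST(α) ∩ FOLLOW(N) ≠ ∅: on such a lookahead the parser cannot decide between expanding α and letting N vanish via β.

Nullable non-terminals: Y.
FIRST sets used below: FIRST(P) = { 'c' }

Y: nullable alternative(s) Y → ε; FOLLOW(Y) = { $ }
  Y → b Y: FIRST \ {ε} = { 'b' } — disjoint from FOLLOW(Y)
  Y → P: FIRST \ {ε} = { 'c' } — disjoint from FOLLOW(Y)
  Y → ε: FIRST \ {ε} = { } — this is the only nullable alternative, skip
  Y → id b: FIRST \ {ε} = { 'id' } — disjoint from FOLLOW(Y)

P has no nullable alternative, so no FIRST/FOLLOW check is needed there.

No FIRST/FOLLOW conflicts found.

Answer: No FIRST/FOLLOW conflicts.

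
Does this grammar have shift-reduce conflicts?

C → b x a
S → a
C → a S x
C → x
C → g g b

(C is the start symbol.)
No shift-reduce conflicts

Augment with C' → C and build the canonical LR(0) collection (I0 = CLOSURE({[C' → . C]}), then GOTO on every symbol after a dot until no new states appear). It has 13 states:
  I0: { [C → . a S x], [C → . b x a], [C → . g g b], [C → . x], [C' → . C] }  — shift
  I1: { [C' → C .] }  — accept
  I2: { [C → a . S x], [S → . a] }  — shift
  I3: { [C → b . x a] }  — shift
  I4: { [C → g . g b] }  — shift
  I5: { [C → x .] }  — reduce
  I6: { [C → g g . b] }  — shift
  I7: { [C → g g b .] }  — reduce
  I8: { [C → b x . a] }  — shift
  I9: { [C → b x a .] }  — reduce
  I10: { [C → a S . x] }  — shift
  I11: { [S → a .] }  — reduce
  I12: { [C → a S x .] }  — reduce

No state contains both a complete item and a shift item.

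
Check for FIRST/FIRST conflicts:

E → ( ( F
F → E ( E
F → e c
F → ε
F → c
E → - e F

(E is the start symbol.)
No FIRST/FIRST conflicts.

FIRST sets of the non-terminals at (or reachable through a nullable prefix from) the front of some alternative:
  FIRST(E) = { '(', '-' }

Productions for E:
  E → ( ( F: FIRST = { '(' }
  E → - e F: FIRST = { '-' }
Productions for F:
  F → E ( E: FIRST = { '(', '-' }
  F → e c: FIRST = { 'e' }
  F → ε: FIRST = { ε }
  F → c: FIRST = { 'c' }

All alternatives of each non-terminal have pairwise disjoint FIRST sets.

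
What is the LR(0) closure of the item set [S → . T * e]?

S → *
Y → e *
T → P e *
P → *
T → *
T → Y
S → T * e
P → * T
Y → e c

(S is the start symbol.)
{ [P → . * T], [P → . *], [S → . T * e], [T → . *], [T → . P e *], [T → . Y], [Y → . e *], [Y → . e c] }

Start with: [S → . T * e]
  [S → . T * e] has the dot before T: add [T → . P e *], [T → . *], [T → . Y]
  [T → . P e *] has the dot before P: add [P → . *], [P → . * T]
  [T → . Y] has the dot before Y: add [Y → . e *], [Y → . e c]
No further items can be added.

CLOSURE = { [P → . * T], [P → . *], [S → . T * e], [T → . *], [T → . P e *], [T → . Y], [Y → . e *], [Y → . e c] }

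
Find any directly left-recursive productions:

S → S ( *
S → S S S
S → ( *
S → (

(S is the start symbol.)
Direct left recursion occurs when N → N α for some non-terminal N (the right-hand side begins with the left-hand side itself).

S → S ( *: LEFT RECURSIVE (starts with S)
S → S S S: LEFT RECURSIVE (starts with S)
S → ( *: starts with '('
S → (: starts with '('

The grammar has direct left recursion on: S.

Answer: Yes, S is left-recursive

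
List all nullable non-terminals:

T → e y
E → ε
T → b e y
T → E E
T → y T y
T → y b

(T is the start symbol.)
{ 'E', 'T' }

A non-terminal is nullable if it can derive ε (the empty string): either it has an ε-production, or it has a production whose right-hand side consists entirely of nullable non-terminals.

ε-productions: E → ε
So E is immediately nullable.
T → E E: every symbol on the right is nullable, so T is nullable too.
Every non-terminal is now nullable.
Nullable = { 'E', 'T' }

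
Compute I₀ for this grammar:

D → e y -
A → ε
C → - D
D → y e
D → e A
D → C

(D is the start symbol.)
First, augment the grammar with D' → D
I₀ = CLOSURE({ [D' → . D] }):
  [D' → . D] has the dot before D: add [D → . e y -], [D → . y e], [D → . e A], [D → . C]
  [D → . C] has the dot before C: add [C → . - D]
No further items can be added.

I₀ = { [C → . - D], [D → . C], [D → . e A], [D → . e y -], [D → . y e], [D' → . D] }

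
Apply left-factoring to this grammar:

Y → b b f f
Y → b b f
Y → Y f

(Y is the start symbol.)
Y → b b f Y'
Y' → f
Y' → ε
Y → Y f

Left-factoring transforms A → αβ₁ | αβ₂ into A → αA' and A' → β₁ | β₂
(α is the longest common prefix among the alternatives). Repeat until
no nonterminal has two alternatives with a common prefix.

Round 1: Y has alternatives sharing prefix 'b b f'. Introduce Y': Y → b b f Y'
  Add: Y' → f
  Add: Y' → ε

No remaining common prefixes — done.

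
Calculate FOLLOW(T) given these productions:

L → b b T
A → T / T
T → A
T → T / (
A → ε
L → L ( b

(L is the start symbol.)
{ $, '(', '/' }

To compute FOLLOW(T), find every occurrence of T on a right-hand side N → α T β: add FIRST(β) \ {ε}, and if β is empty or nullable also add FOLLOW(N). Iterate to a fixed point.

In L → b b T: T is at the end, add FOLLOW(L)
In A → T / T: T is followed by '/' T, add FIRST('/' T) \ {ε} = { '/' }
In A → T / T: T is at the end, add FOLLOW(A)
In T → T / (: T is followed by '/' '(', add FIRST('/' '(') \ {ε} = { '/' }

The FOLLOW sets referred to above (computed the same way, to a fixed point):
  FOLLOW(L) = { $, '(' }
  FOLLOW(A) = { $, '(', '/' }

Taking the union: FOLLOW(T) = { $, '(', '/' }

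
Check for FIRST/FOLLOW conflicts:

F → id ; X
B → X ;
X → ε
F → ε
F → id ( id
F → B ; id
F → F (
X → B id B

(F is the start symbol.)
Yes. F → F '(' with FOLLOW(F) on { '(' }; X → B id B with FOLLOW(X) on { ';' }

A FIRST/FOLLOW conflict occurs when a non-terminal N has a nullable alternative N → β (β ⇒* ε) and another alternative N → α with FIRST(α) ∩ FOLLOW(N) ≠ ∅: on such a lookahead the parser cannot decide between expanding α and letting N vanish via β.

Nullable non-terminals: F, X.
FIRST sets used below: FIRST(B) = { ';' }, FIRST(F) = { '(', ';', 'id', ε }

F: nullable alternative(s) F → ε; FOLLOW(F) = { $, '(' }
  F → id ; X: FIRST \ {ε} = { 'id' } — disjoint from FOLLOW(F)
  F → ε: FIRST \ {ε} = { } — this is the only nullable alternative, skip
  F → id ( id: FIRST \ {ε} = { 'id' } — disjoint from FOLLOW(F)
  F → B ; id: FIRST \ {ε} = { ';' } — disjoint from FOLLOW(F)
  F → F (: FIRST \ {ε} = { '(', ';', 'id' } — overlaps FOLLOW(F) on { '(' }: CONFLICT

X: nullable alternative(s) X → ε; FOLLOW(X) = { $, '(', ';' }
  X → ε: FIRST \ {ε} = { } — this is the only nullable alternative, skip
  X → B id B: FIRST \ {ε} = { ';' } — overlaps FOLLOW(X) on { ';' }: CONFLICT

B has no nullable alternative, so no FIRST/FOLLOW check is needed there.

So the grammar has 2 FIRST/FOLLOW conflicts (marked CONFLICT above).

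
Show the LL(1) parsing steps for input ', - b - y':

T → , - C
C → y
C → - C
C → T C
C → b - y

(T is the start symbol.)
Stack is shown with the top on the left.

Stack    Input        Action
----------------------------
T $      , - b - y $  output T → , - C
, - C $  , - b - y $  match ','
- C $    - b - y $    match '-'
C $      b - y $      output C → b - y
b - y $  b - y $      match 'b'
- y $    - y $        match '-'
y $      y $          match 'y'
$        $            accept

The string is accepted.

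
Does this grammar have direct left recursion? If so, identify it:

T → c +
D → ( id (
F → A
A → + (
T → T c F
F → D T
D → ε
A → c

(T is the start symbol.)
Direct left recursion occurs when N → N α for some non-terminal N (the right-hand side begins with the left-hand side itself).

T → c +: starts with c
D → ( id (: starts with '('
F → A: starts with A
A → + (: starts with '+'
T → T c F: LEFT RECURSIVE (starts with T)
F → D T: starts with D
D → ε: starts with ε
A → c: starts with c

The grammar has direct left recursion on: T.

Answer: Yes, T is left-recursive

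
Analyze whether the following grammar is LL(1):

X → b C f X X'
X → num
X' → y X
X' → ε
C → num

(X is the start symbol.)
A grammar is LL(1) if for each non-terminal N with multiple productions, the predict sets of those productions are pairwise disjoint, where PREDICT(N → α) = (FIRST(α) \ {ε}) ∪ (FOLLOW(N) if α ⇒* ε).

Relevant sets:
  FOLLOW(X') = { $, 'y' }

For X:
  PREDICT(X → b C f X X') = { 'b' }
  PREDICT(X → num) = { 'num' }
For X':
  PREDICT(X' → y X) = { 'y' }
  PREDICT(X' → ε) = { $, 'y' }
C has a single production, so nothing to check there.

Conflict found: Predict set conflict for X': { 'y' }
The grammar is NOT LL(1).

Answer: No. Predict set conflict for X': { 'y' }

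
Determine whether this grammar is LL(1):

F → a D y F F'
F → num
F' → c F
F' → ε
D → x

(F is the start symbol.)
A grammar is LL(1) if for each non-terminal N with multiple productions, the predict sets of those productions are pairwise disjoint, where PREDICT(N → α) = (FIRST(α) \ {ε}) ∪ (FOLLOW(N) if α ⇒* ε).

Relevant sets:
  FOLLOW(F') = { $, 'c' }

For F:
  PREDICT(F → a D y F F') = { 'a' }
  PREDICT(F → num) = { 'num' }
For F':
  PREDICT(F' → c F) = { 'c' }
  PREDICT(F' → ε) = { $, 'c' }
D has a single production, so nothing to check there.

Conflict found: Predict set conflict for F': { 'c' }
The grammar is NOT LL(1).

Answer: No. Predict set conflict for F': { 'c' }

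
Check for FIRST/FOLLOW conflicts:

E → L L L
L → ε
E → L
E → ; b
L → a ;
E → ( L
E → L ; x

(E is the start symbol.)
A FIRST/FOLLOW conflict occurs when a non-terminal N has a nullable alternative N → β (β ⇒* ε) and another alternative N → α with FIRST(α) ∩ FOLLOW(N) ≠ ∅: on such a lookahead the parser cannot decide between expanding α and letting N vanish via β.

Nullable non-terminals: E, L.
FIRST sets used below: FIRST(L) = { 'a', ε }

E: nullable alternative(s) E → L L L, E → L; FOLLOW(E) = { $ }
  E → L L L: FIRST \ {ε} = { 'a' } — disjoint from FOLLOW(E)
  E → L: FIRST \ {ε} = { 'a' } — disjoint from FOLLOW(E)
  E → ; b: FIRST \ {ε} = { ';' } — disjoint from FOLLOW(E)
  E → ( L: FIRST \ {ε} = { '(' } — disjoint from FOLLOW(E)
  E → L ; x: FIRST \ {ε} = { ';', 'a' } — disjoint from FOLLOW(E)

L: nullable alternative(s) L → ε; FOLLOW(L) = { $, ';', 'a' }
  L → ε: FIRST \ {ε} = { } — this is the only nullable alternative, skip
  L → a ;: FIRST \ {ε} = { 'a' } — overlaps FOLLOW(L) on { 'a' }: CONFLICT

So the grammar has 1 FIRST/FOLLOW conflict (marked CONFLICT above).

Answer: Yes. L → a ';' with FOLLOW(L) on { 'a' }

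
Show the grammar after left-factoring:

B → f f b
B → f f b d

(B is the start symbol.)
Left-factoring transforms A → αβ₁ | αβ₂ into A → αA' and A' → β₁ | β₂
(α is the longest common prefix among the alternatives). Repeat until
no nonterminal has two alternatives with a common prefix.

Round 1: B has alternatives sharing prefix 'f f b'. Introduce B': B → f f b B'
  Add: B' → ε
  Add: B' → d

No remaining common prefixes — done.

Resulting grammar:
B → f f b B'
B' → ε
B' → d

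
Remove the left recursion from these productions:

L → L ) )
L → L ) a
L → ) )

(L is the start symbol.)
L → ) ) L'
L' → ) ) L'
L' → ) a L'
L' → ε

L is directly left-recursive. The standard transformation for
  A → A α₁ | ... | A α_m | β₁ | ... | β_n
is
  A  → β₁ A' | ... | β_n A'
  A' → α₁ A' | ... | α_m A' | ε

L → ) ) becomes L → ) ) L'
L → L ) ) becomes L' → ) ) L'
L → L ) a becomes L' → ) a L'
Add L' → ε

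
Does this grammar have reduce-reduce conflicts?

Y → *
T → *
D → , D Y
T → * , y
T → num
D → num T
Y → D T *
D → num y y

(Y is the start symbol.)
No reduce-reduce conflicts

Augment with Y' → Y and build the canonical LR(0) collection (I0 = CLOSURE({[Y' → . Y]}), then GOTO on every symbol after a dot until no new states appear). It has 17 states:
  I0: { [D → . , D Y], [D → . num T], [D → . num y y], [Y → . *], [Y → . D T *], [Y' → . Y] }  — shift
  I1: { [Y → * .] }  — reduce
  I2: { [D → , . D Y], [D → . , D Y], [D → . num T], [D → . num y y] }  — shift
  I3: { [T → . * , y], [T → . *], [T → . num], [Y → D . T *] }  — shift
  I4: { [Y' → Y .] }  — accept
  I5: { [D → num . T], [D → num . y y], [T → . * , y], [T → . *], [T → . num] }  — shift
  I6: { [T → * . , y], [T → * .] }  — shift, reduce
  I7: { [D → num T .] }  — reduce
  I8: { [T → num .] }  — reduce
  I9: { [D → num y . y] }  — shift
  I10: { [D → num y y .] }  — reduce
  I11: { [T → * , . y] }  — shift
  I12: { [T → * , y .] }  — reduce
  I13: { [Y → D T . *] }  — shift
  I14: { [Y → D T * .] }  — reduce
  I15: { [D → , D . Y], [D → . , D Y], [D → . num T], [D → . num y y], [Y → . *], [Y → . D T *] }  — shift
  I16: { [D → , D Y .] }  — reduce

No state contains more than one complete item.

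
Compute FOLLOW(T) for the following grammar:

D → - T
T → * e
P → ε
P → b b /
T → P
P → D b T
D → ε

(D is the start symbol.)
To compute FOLLOW(T), find every occurrence of T on a right-hand side N → α T β: add FIRST(β) \ {ε}, and if β is empty or nullable also add FOLLOW(N). Iterate to a fixed point.

In D → - T: T is at the end, add FOLLOW(D)
In P → D b T: T is at the end, add FOLLOW(P)

The FOLLOW sets referred to above (computed the same way, to a fixed point):
  FOLLOW(D) = { $, 'b' }
  FOLLOW(P) = { $, 'b' }

Taking the union: FOLLOW(T) = { $, 'b' }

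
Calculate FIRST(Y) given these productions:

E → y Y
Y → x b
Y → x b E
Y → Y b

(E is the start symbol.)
To compute FIRST(Y), examine every production with Y on the left-hand side, reading each right-hand side left to right until a non-nullable symbol is reached.

From Y → x b:
  - x is a terminal: add 'x' and stop
From Y → x b E:
  - x is a terminal: add 'x' and stop
From Y → Y b:
  - Y is the symbol being defined: contributes nothing new
    Y is not nullable, so stop

Collecting: FIRST(Y) = { 'x' }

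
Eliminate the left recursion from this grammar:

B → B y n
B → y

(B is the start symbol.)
B is directly left-recursive. The standard transformation for
  A → A α₁ | ... | A α_m | β₁ | ... | β_n
is
  A  → β₁ A' | ... | β_n A'
  A' → α₁ A' | ... | α_m A' | ε

B → y becomes B → y B'
B → B y n becomes B' → y n B'
Add B' → ε

Resulting grammar:
B → y B'
B' → y n B'
B' → ε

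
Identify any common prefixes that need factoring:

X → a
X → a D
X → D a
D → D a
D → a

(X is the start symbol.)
Yes, X has productions with common prefix 'a'

Left-factoring is needed when two productions for the same non-terminal
share a common prefix on the right-hand side.

Productions for X:
  X → a
  X → a D
  X → D a
Productions for D:
  D → D a
  D → a

Found common prefix 'a' in productions for X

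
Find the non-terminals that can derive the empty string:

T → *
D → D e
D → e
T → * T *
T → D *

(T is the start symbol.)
None

A non-terminal is nullable if it can derive ε (the empty string): either it has an ε-production, or it has a production whose right-hand side consists entirely of nullable non-terminals.

There are no ε-productions, so no non-terminal can derive ε.
No non-terminals are nullable.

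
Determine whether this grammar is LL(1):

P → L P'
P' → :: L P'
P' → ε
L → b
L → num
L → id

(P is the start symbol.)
Yes, the grammar is LL(1).

A grammar is LL(1) if for each non-terminal N with multiple productions, the predict sets of those productions are pairwise disjoint, where PREDICT(N → α) = (FIRST(α) \ {ε}) ∪ (FOLLOW(N) if α ⇒* ε).

Relevant sets:
  FOLLOW(P') = { $ }

For P':
  PREDICT(P' → :: L P') = { '::' }
  PREDICT(P' → ε) = { $ }
For L:
  PREDICT(L → b) = { 'b' }
  PREDICT(L → num) = { 'num' }
  PREDICT(L → id) = { 'id' }
P has a single production, so nothing to check there.

All predict sets are disjoint. The grammar IS LL(1).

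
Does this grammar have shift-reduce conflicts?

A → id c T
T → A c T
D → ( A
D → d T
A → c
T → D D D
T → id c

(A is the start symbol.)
Yes — I11: [T → id c .] vs [A → . c]

Augment with A' → A and build the canonical LR(0) collection (I0 = CLOSURE({[A' → . A]}), then GOTO on every symbol after a dot until no new states appear). It has 18 states:
  I0: { [A → . c], [A → . id c T], [A' → . A] }  — shift
  I1: { [A' → A .] }  — accept
  I2: { [A → c .] }  — reduce
  I3: { [A → id . c T] }  — shift
  I4: { [A → . c], [A → . id c T], [A → id c . T], [D → . ( A], [D → . d T], [T → . A c T], [T → . D D D], [T → . id c] }  — shift
  I5: { [A → . c], [A → . id c T], [D → ( . A] }  — shift
  I6: { [T → A . c T] }  — shift
  I7: { [D → . ( A], [D → . d T], [T → D . D D] }  — shift
  I8: { [A → id c T .] }  — reduce
  I9: { [A → . c], [A → . id c T], [D → . ( A], [D → . d T], [D → d . T], [T → . A c T], [T → . D D D], [T → . id c] }  — shift
  I10: { [A → id . c T], [T → id . c] }  — shift
  I11: { [A → . c], [A → . id c T], [A → id c . T], [D → . ( A], [D → . d T], [T → . A c T], [T → . D D D], [T → . id c], [T → id c .] }  — shift, reduce
  I12: { [D → d T .] }  — reduce
  I13: { [D → . ( A], [D → . d T], [T → D D . D] }  — shift
  I14: { [T → D D D .] }  — reduce
  I15: { [A → . c], [A → . id c T], [D → . ( A], [D → . d T], [T → . A c T], [T → . D D D], [T → . id c], [T → A c . T] }  — shift
  I16: { [T → A c T .] }  — reduce
  I17: { [D → ( A .] }  — reduce

I11 contains reduce item [T → id c .] and shift items [A → . c], [A → . id c T], [D → . ( A], [D → . d T], [T → . id c] — shift-reduce conflict.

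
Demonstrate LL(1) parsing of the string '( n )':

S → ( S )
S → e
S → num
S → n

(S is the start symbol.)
LL(1) parsing maintains a stack (initially the start symbol over $) and the input. At each step: if the stack top is a terminal, match it against the current input token; if it is a non-terminal N, replace it with the RHS of M[N, lookahead] (the unique production whose predict set contains the lookahead).

Stack is shown with the top on the left.

Stack    Input    Action
------------------------
S $      ( n ) $  output S → ( S )
( S ) $  ( n ) $  match '('
S ) $    n ) $    output S → n
n ) $    n ) $    match 'n'
) $      ) $      match ')'
$        $        accept

The string is accepted.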